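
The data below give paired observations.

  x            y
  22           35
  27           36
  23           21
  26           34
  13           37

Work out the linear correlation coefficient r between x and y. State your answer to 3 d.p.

n = 5, Σx = 111, Σy = 163, Σx² = 2587, Σy² = 5487, Σxy = 3590
nΣxy − ΣxΣy = 17950 − 18093 = -143
nΣx² − (Σx)² = 12935 − 12321 = 614; nΣy² − (Σy)² = 27435 − 26569 = 866
r = -143 / √(614 × 866) = -143 / 729.1941 ≈ -0.196

-0.196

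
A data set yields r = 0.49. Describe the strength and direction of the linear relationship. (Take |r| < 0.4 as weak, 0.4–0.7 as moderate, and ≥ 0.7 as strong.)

moderate positive

r = 0.49 > 0 so the relationship is positive.
|r| = 0.49, which falls in the moderate range.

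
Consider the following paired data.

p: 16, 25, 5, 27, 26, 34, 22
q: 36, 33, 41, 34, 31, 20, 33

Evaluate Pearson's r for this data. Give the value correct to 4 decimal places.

-0.8754

n = 7, Σp = 155, Σq = 228, Σp² = 3951, Σq² = 7672, Σpq = 4736
nΣpq − ΣpΣq = 33152 − 35340 = -2188
nΣp² − (Σp)² = 27657 − 24025 = 3632; nΣq² − (Σq)² = 53704 − 51984 = 1720
r = -2188 / √(3632 × 1720) = -2188 / 2499.4079 ≈ -0.8754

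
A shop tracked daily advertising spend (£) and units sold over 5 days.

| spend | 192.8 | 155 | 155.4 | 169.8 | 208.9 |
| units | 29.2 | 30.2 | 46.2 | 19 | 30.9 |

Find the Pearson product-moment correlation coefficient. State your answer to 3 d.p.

-0.276

n = 5, Σx = 881.9, Σy = 155.5, Σx² = 157817.25, Σy² = 5214.93, Σxy = 27171.45
nΣxy − ΣxΣy = 135857.25 − 137135.45 = -1278.2
nΣx² − (Σx)² = 789086.25 − 777747.61 = 11338.64; nΣy² − (Σy)² = 26074.65 − 24180.25 = 1894.4
r = -1278.2 / √(11338.64 × 1894.4) = -1278.2 / 4634.6434 ≈ -0.276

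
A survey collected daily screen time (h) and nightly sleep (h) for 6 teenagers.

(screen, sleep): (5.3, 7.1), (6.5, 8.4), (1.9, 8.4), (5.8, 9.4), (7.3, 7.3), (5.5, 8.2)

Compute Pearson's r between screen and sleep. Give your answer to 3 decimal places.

n = 6, Σx = 32.3, Σy = 48.8, Σx² = 191.13, Σy² = 400.42, Σxy = 261.1
nΣxy − ΣxΣy = 1566.6 − 1576.24 = -9.64
nΣx² − (Σx)² = 1146.78 − 1043.29 = 103.49; nΣy² − (Σy)² = 2402.52 − 2381.44 = 21.08
r = -9.64 / √(103.49 × 21.08) = -9.64 / 46.7073 ≈ -0.206

-0.206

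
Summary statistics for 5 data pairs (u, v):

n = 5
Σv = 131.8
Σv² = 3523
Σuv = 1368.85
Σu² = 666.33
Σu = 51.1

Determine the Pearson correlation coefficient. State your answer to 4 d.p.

r = (nΣuv − ΣuΣv) / √[(nΣu² − (Σu)²)(nΣv² − (Σv)²)]
Numerator: 5×1368.85 − 51.1×131.8 = 109.27
Denominator: √[(3331.65 − 2611.21)(17615 − 17371.24)] = √[720.44 × 243.76] = 419.0638
r = 109.27 / 419.0638 ≈ 0.2607

0.2607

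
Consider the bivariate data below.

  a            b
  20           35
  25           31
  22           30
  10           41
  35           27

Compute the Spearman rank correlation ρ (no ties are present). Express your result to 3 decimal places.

Rank a: 2, 4, 3, 1, 5
Rank b: 4, 3, 2, 5, 1
d = rank(a) − rank(b): -2, 1, 1, -4, 4; Σd² = 38
ρ = 1 − 6Σd² / [n(n²−1)] = 1 − 6×38 / (5×24) = 1 − 228/120 ≈ -0.900

-0.900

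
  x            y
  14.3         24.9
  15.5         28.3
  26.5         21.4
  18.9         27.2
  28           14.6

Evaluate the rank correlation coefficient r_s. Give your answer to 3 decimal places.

-0.700

Rank x: 1, 2, 4, 3, 5
Rank y: 3, 5, 2, 4, 1
d = rank(x) − rank(y): -2, -3, 2, -1, 4; Σd² = 34
ρ = 1 − 6Σd² / [n(n²−1)] = 1 − 6×34 / (5×24) = 1 − 204/120 ≈ -0.700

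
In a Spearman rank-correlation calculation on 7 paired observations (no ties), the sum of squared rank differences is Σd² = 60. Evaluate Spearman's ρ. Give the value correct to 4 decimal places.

-0.0714

ρ = 1 − 6Σd² / [n(n²−1)] = 1 − 6×60 / (7×48)
  = 1 − 360/336 = 1 − 1.07143 ≈ -0.0714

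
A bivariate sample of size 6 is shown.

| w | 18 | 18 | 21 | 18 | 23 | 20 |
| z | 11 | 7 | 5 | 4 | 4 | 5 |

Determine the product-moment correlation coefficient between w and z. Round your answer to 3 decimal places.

-0.541

n = 6, Σw = 118, Σz = 36, Σw² = 2342, Σz² = 252, Σwz = 693
nΣwz − ΣwΣz = 4158 − 4248 = -90
nΣw² − (Σw)² = 14052 − 13924 = 128; nΣz² − (Σz)² = 1512 − 1296 = 216
r = -90 / √(128 × 216) = -90 / 166.2769 ≈ -0.541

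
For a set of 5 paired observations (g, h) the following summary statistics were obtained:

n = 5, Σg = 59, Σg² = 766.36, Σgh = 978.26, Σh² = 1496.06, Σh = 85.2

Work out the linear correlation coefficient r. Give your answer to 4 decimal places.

-0.4864

r = (nΣgh − ΣgΣh) / √[(nΣg² − (Σg)²)(nΣh² − (Σh)²)]
Numerator: 5×978.26 − 59×85.2 = -135.5
Denominator: √[(3831.8 − 3481)(7480.3 − 7259.04)] = √[350.8 × 221.26] = 278.6001
r = -135.5 / 278.6001 ≈ -0.4864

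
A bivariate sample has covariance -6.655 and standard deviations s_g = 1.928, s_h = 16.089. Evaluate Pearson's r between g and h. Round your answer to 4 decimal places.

-0.2145

r = Cov(g,h) / (s_g · s_h) = -6.655 / (1.928 × 16.089)
  = -6.655 / 31.0196 ≈ -0.2145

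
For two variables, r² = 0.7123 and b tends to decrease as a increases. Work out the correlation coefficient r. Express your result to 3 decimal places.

|r| = √0.7123 = 0.844
The association is negative, so r = −0.844.

-0.844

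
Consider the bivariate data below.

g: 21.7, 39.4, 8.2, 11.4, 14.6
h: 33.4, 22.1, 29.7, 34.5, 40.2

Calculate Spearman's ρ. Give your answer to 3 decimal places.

Rank g: 4, 5, 1, 2, 3
Rank h: 3, 1, 2, 4, 5
d = rank(g) − rank(h): 1, 4, -1, -2, -2; Σd² = 26
ρ = 1 − 6Σd² / [n(n²−1)] = 1 − 6×26 / (5×24) = 1 − 156/120 ≈ -0.300

-0.300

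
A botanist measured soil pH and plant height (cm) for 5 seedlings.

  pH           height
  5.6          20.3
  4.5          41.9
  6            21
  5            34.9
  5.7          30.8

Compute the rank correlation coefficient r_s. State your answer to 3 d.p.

-0.700

Rank pH: 3, 1, 5, 2, 4
Rank height: 1, 5, 2, 4, 3
d = rank(pH) − rank(height): 2, -4, 3, -2, 1; Σd² = 34
ρ = 1 − 6Σd² / [n(n²−1)] = 1 − 6×34 / (5×24) = 1 − 204/120 ≈ -0.700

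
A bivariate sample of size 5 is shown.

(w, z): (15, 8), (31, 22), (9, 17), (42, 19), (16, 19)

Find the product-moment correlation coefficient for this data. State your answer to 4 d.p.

n = 5, Σw = 113, Σz = 85, Σw² = 3287, Σz² = 1559, Σwz = 2057
nΣwz − ΣwΣz = 10285 − 9605 = 680
nΣw² − (Σw)² = 16435 − 12769 = 3666; nΣz² − (Σz)² = 7795 − 7225 = 570
r = 680 / √(3666 × 570) = 680 / 1445.5518 ≈ 0.4704

0.4704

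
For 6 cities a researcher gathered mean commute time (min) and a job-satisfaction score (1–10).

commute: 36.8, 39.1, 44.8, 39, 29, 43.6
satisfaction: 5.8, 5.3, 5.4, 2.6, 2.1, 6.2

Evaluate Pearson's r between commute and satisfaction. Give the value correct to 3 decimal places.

0.695

n = 6, Σx = 232.3, Σy = 27.4, Σx² = 9153.05, Σy² = 140.5, Σxy = 1095.21
nΣxy − ΣxΣy = 6571.26 − 6365.02 = 206.24
nΣx² − (Σx)² = 54918.3 − 53963.29 = 955.01; nΣy² − (Σy)² = 843 − 750.76 = 92.24
r = 206.24 / √(955.01 × 92.24) = 206.24 / 296.7998 ≈ 0.695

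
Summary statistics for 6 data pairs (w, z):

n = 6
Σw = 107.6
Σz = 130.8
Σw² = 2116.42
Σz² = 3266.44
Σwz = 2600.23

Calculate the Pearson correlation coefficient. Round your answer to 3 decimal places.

r = (nΣwz − ΣwΣz) / √[(nΣw² − (Σw)²)(nΣz² − (Σz)²)]
Numerator: 6×2600.23 − 107.6×130.8 = 1527.3
Denominator: √[(12698.52 − 11577.76)(19598.64 − 17108.64)] = √[1120.76 × 2490] = 1670.5366
r = 1527.3 / 1670.5366 ≈ 0.914

0.914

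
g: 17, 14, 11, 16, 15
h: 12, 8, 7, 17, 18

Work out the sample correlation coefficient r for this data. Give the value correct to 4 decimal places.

0.6434

n = 5, Σg = 73, Σh = 62, Σg² = 1087, Σh² = 870, Σgh = 935
nΣgh − ΣgΣh = 4675 − 4526 = 149
nΣg² − (Σg)² = 5435 − 5329 = 106; nΣh² − (Σh)² = 4350 − 3844 = 506
r = 149 / √(106 × 506) = 149 / 231.5945 ≈ 0.6434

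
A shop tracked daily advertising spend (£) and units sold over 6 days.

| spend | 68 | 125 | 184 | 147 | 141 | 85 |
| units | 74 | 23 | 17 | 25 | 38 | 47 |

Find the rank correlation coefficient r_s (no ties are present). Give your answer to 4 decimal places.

-0.8286

Rank spend: 1, 3, 6, 5, 4, 2
Rank units: 6, 2, 1, 3, 4, 5
d = rank(spend) − rank(units): -5, 1, 5, 2, 0, -3; Σd² = 64
ρ = 1 − 6Σd² / [n(n²−1)] = 1 − 6×64 / (6×35) = 1 − 384/210 ≈ -0.8286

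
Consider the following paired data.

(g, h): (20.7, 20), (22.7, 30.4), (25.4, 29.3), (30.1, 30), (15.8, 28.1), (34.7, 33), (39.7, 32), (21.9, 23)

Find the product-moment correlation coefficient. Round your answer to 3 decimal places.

n = 8, Σg = 211, Σh = 225.8, Σg² = 6004.38, Σh² = 6514.26, Σgh = 6114.48
nΣgh − ΣgΣh = 48915.84 − 47643.8 = 1272.04
nΣg² − (Σg)² = 48035.04 − 44521 = 3514.04; nΣh² − (Σh)² = 52114.08 − 50985.64 = 1128.44
r = 1272.04 / √(3514.04 × 1128.44) = 1272.04 / 1991.3270 ≈ 0.639

0.639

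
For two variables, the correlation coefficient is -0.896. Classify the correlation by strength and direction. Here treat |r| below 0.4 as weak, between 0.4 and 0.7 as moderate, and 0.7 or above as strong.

r = -0.896 < 0 so the relationship is negative.
|r| = 0.896, which falls in the strong range.

strong negative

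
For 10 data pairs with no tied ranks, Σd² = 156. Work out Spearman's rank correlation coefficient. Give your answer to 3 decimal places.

0.055

ρ = 1 − 6Σd² / [n(n²−1)] = 1 − 6×156 / (10×99)
  = 1 − 936/990 = 1 − 0.9455 ≈ 0.055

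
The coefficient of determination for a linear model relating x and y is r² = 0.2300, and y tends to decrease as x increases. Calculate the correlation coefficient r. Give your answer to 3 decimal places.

|r| = √0.2300 = 0.480
The association is negative, so r = −0.480.

-0.480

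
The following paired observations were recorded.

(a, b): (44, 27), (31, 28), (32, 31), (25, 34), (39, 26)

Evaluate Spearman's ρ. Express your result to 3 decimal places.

-0.800

Rank a: 5, 2, 3, 1, 4
Rank b: 2, 3, 4, 5, 1
d = rank(a) − rank(b): 3, -1, -1, -4, 3; Σd² = 36
ρ = 1 − 6Σd² / [n(n²−1)] = 1 − 6×36 / (5×24) = 1 − 216/120 ≈ -0.800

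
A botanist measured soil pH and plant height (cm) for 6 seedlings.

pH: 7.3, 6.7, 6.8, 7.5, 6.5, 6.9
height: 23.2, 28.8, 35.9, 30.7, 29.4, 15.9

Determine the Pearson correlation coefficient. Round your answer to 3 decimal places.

n = 6, Σx = 41.7, Σy = 163.9, Σx² = 290.53, Σy² = 4716.15, Σxy = 1137.5
nΣxy − ΣxΣy = 6825 − 6834.63 = -9.63
nΣx² − (Σx)² = 1743.18 − 1738.89 = 4.29; nΣy² − (Σy)² = 28296.9 − 26863.21 = 1433.69
r = -9.63 / √(4.29 × 1433.69) = -9.63 / 78.4253 ≈ -0.123

-0.123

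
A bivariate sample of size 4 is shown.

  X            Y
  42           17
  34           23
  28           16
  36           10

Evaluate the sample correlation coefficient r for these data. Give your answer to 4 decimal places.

n = 4, ΣX = 140, ΣY = 66, ΣX² = 5000, ΣY² = 1174, ΣXY = 2304
nΣXY − ΣXΣY = 9216 − 9240 = -24
nΣX² − (ΣX)² = 20000 − 19600 = 400; nΣY² − (ΣY)² = 4696 − 4356 = 340
r = -24 / √(400 × 340) = -24 / 368.7818 ≈ -0.0651

-0.0651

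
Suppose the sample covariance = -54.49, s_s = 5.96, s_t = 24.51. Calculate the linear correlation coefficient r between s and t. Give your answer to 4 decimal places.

r = Cov(s,t) / (s_s · s_t) = -54.49 / (5.96 × 24.51)
  = -54.49 / 146.0796 ≈ -0.3730

-0.3730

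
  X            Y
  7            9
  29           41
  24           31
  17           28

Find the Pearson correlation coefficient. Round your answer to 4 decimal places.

n = 4, ΣX = 77, ΣY = 109, ΣX² = 1755, ΣY² = 3507, ΣXY = 2472
nΣXY − ΣXΣY = 9888 − 8393 = 1495
nΣX² − (ΣX)² = 7020 − 5929 = 1091; nΣY² − (ΣY)² = 14028 − 11881 = 2147
r = 1495 / √(1091 × 2147) = 1495 / 1530.4826 ≈ 0.9768

0.9768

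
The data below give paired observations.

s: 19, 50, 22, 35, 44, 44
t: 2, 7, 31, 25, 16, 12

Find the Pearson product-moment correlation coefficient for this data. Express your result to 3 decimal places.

n = 6, Σs = 214, Σt = 93, Σs² = 8442, Σt² = 2039, Σst = 3177
nΣst − ΣsΣt = 19062 − 19902 = -840
nΣs² − (Σs)² = 50652 − 45796 = 4856; nΣt² − (Σt)² = 12234 − 8649 = 3585
r = -840 / √(4856 × 3585) = -840 / 4172.3806 ≈ -0.201

-0.201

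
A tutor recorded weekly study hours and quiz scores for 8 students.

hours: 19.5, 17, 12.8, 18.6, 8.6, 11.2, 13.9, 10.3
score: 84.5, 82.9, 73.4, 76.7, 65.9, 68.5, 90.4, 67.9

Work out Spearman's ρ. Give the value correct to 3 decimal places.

0.833

Rank hours: 8, 6, 4, 7, 1, 3, 5, 2
Rank score: 7, 6, 4, 5, 1, 3, 8, 2
d = rank(hours) − rank(score): 1, 0, 0, 2, 0, 0, -3, 0; Σd² = 14
ρ = 1 − 6Σd² / [n(n²−1)] = 1 − 6×14 / (8×63) = 1 − 84/504 ≈ 0.833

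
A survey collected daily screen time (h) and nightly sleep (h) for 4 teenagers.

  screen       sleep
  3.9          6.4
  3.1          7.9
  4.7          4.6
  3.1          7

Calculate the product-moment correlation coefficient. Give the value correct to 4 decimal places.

-0.9555

n = 4, Σx = 14.8, Σy = 25.9, Σx² = 56.52, Σy² = 173.53, Σxy = 92.77
nΣxy − ΣxΣy = 371.08 − 383.32 = -12.24
nΣx² − (Σx)² = 226.08 − 219.04 = 7.04; nΣy² − (Σy)² = 694.12 − 670.81 = 23.31
r = -12.24 / √(7.04 × 23.31) = -12.24 / 12.8102 ≈ -0.9555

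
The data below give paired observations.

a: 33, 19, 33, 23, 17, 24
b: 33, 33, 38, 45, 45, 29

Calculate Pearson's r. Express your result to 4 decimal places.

-0.3140

n = 6, Σa = 149, Σb = 223, Σa² = 3933, Σb² = 8513, Σab = 5466
nΣab − ΣaΣb = 32796 − 33227 = -431
nΣa² − (Σa)² = 23598 − 22201 = 1397; nΣb² − (Σb)² = 51078 − 49729 = 1349
r = -431 / √(1397 × 1349) = -431 / 1372.7902 ≈ -0.3140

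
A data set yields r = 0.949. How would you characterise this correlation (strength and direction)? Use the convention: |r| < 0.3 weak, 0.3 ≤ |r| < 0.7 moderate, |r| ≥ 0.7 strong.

strong positive

r = 0.949 > 0 so the relationship is positive.
|r| = 0.949, which falls in the strong range.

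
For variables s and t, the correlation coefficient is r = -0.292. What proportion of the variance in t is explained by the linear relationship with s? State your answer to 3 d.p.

0.085

r² = (-0.292)² = 0.085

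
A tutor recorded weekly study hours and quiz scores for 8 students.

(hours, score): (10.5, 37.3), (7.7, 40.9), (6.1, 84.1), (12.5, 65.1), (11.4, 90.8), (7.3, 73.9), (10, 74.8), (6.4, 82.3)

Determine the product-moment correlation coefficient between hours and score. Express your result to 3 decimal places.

-0.159

n = 8, Σx = 71.9, Σy = 549.2, Σx² = 687.21, Σy² = 40449.1, Σxy = 4882.65
nΣxy − ΣxΣy = 39061.2 − 39487.48 = -426.28
nΣx² − (Σx)² = 5497.68 − 5169.61 = 328.07; nΣy² − (Σy)² = 323592.8 − 301620.64 = 21972.16
r = -426.28 / √(328.07 × 21972.16) = -426.28 / 2684.8476 ≈ -0.159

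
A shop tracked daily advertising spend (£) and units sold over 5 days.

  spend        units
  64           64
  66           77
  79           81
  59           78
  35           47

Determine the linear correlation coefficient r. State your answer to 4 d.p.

0.8752

n = 5, Σx = 303, Σy = 347, Σx² = 19399, Σy² = 24879, Σxy = 21824
nΣxy − ΣxΣy = 109120 − 105141 = 3979
nΣx² − (Σx)² = 96995 − 91809 = 5186; nΣy² − (Σy)² = 124395 − 120409 = 3986
r = 3979 / √(5186 × 3986) = 3979 / 4546.5807 ≈ 0.8752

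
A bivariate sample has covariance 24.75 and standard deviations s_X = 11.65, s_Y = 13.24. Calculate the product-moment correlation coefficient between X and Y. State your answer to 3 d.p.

0.160

r = Cov(X,Y) / (s_X · s_Y) = 24.75 / (11.65 × 13.24)
  = 24.75 / 154.2460 ≈ 0.160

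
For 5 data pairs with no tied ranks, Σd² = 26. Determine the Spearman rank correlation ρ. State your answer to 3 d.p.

ρ = 1 − 6Σd² / [n(n²−1)] = 1 − 6×26 / (5×24)
  = 1 − 156/120 = 1 − 1.3000 ≈ -0.300

-0.300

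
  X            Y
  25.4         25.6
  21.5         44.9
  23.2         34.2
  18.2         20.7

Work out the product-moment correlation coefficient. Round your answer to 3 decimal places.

0.182

n = 4, ΣX = 88.3, ΣY = 125.4, ΣX² = 1976.89, ΣY² = 4269.5, ΣXY = 2785.77
nΣXY − ΣXΣY = 11143.08 − 11072.82 = 70.26
nΣX² − (ΣX)² = 7907.56 − 7796.89 = 110.67; nΣY² − (ΣY)² = 17078 − 15725.16 = 1352.84
r = 70.26 / √(110.67 × 1352.84) = 70.26 / 386.9351 ≈ 0.182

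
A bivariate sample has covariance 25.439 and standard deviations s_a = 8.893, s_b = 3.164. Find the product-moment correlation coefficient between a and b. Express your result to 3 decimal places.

0.904

r = Cov(a,b) / (s_a · s_b) = 25.439 / (8.893 × 3.164)
  = 25.439 / 28.1375 ≈ 0.904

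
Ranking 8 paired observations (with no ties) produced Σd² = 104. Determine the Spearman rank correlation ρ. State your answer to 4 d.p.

ρ = 1 − 6Σd² / [n(n²−1)] = 1 − 6×104 / (8×63)
  = 1 − 624/504 = 1 − 1.23810 ≈ -0.2381

-0.2381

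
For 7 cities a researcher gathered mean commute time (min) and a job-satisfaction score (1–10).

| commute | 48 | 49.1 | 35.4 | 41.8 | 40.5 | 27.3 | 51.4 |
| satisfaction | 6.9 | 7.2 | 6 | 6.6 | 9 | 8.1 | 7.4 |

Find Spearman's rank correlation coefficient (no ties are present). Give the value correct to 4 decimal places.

Rank commute: 5, 6, 2, 4, 3, 1, 7
Rank satisfaction: 3, 4, 1, 2, 7, 6, 5
d = rank(commute) − rank(satisfaction): 2, 2, 1, 2, -4, -5, 2; Σd² = 58
ρ = 1 − 6Σd² / [n(n²−1)] = 1 − 6×58 / (7×48) = 1 − 348/336 ≈ -0.0357

-0.0357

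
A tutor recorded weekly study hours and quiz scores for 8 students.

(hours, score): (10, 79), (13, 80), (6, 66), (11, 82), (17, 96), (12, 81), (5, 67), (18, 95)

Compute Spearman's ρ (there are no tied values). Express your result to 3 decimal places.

Rank hours: 3, 6, 2, 4, 7, 5, 1, 8
Rank score: 3, 4, 1, 6, 8, 5, 2, 7
d = rank(hours) − rank(score): 0, 2, 1, -2, -1, 0, -1, 1; Σd² = 12
ρ = 1 − 6Σd² / [n(n²−1)] = 1 − 6×12 / (8×63) = 1 − 72/504 ≈ 0.857

0.857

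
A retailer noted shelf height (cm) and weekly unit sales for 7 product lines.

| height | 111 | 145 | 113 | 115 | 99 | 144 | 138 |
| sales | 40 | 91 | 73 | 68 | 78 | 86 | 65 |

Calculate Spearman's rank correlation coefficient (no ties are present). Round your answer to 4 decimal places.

Rank height: 2, 7, 3, 4, 1, 6, 5
Rank sales: 1, 7, 4, 3, 5, 6, 2
d = rank(height) − rank(sales): 1, 0, -1, 1, -4, 0, 3; Σd² = 28
ρ = 1 − 6Σd² / [n(n²−1)] = 1 − 6×28 / (7×48) = 1 − 168/336 ≈ 0.5000

0.5000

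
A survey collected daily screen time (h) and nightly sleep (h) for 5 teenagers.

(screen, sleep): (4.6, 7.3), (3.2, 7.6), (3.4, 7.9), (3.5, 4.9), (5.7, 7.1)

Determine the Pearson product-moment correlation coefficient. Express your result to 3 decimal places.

n = 5, Σx = 20.4, Σy = 34.8, Σx² = 87.7, Σy² = 247.88, Σxy = 142.38
nΣxy − ΣxΣy = 711.9 − 709.92 = 1.98
nΣx² − (Σx)² = 438.5 − 416.16 = 22.34; nΣy² − (Σy)² = 1239.4 − 1211.04 = 28.36
r = 1.98 / √(22.34 × 28.36) = 1.98 / 25.1707 ≈ 0.079

0.079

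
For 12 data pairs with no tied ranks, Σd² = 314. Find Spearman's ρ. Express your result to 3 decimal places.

ρ = 1 − 6Σd² / [n(n²−1)] = 1 − 6×314 / (12×143)
  = 1 − 1884/1716 = 1 − 1.0979 ≈ -0.098

-0.098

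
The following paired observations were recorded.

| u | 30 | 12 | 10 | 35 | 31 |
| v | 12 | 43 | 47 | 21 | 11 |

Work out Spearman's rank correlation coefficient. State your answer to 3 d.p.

-0.700

Rank u: 3, 2, 1, 5, 4
Rank v: 2, 4, 5, 3, 1
d = rank(u) − rank(v): 1, -2, -4, 2, 3; Σd² = 34
ρ = 1 − 6Σd² / [n(n²−1)] = 1 − 6×34 / (5×24) = 1 − 204/120 ≈ -0.700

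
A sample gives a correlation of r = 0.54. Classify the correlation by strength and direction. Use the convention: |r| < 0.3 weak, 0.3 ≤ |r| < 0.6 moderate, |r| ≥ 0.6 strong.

moderate positive

r = 0.54 > 0 so the relationship is positive.
|r| = 0.54, which falls in the moderate range.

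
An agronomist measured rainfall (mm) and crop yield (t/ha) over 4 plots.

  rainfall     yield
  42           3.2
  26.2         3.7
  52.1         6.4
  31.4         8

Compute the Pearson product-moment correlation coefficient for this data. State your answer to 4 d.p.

n = 4, Σx = 151.7, Σy = 21.3, Σx² = 6150.81, Σy² = 128.89, Σxy = 815.98
nΣxy − ΣxΣy = 3263.92 − 3231.21 = 32.71
nΣx² − (Σx)² = 24603.24 − 23012.89 = 1590.35; nΣy² − (Σy)² = 515.56 − 453.69 = 61.87
r = 32.71 / √(1590.35 × 61.87) = 32.71 / 313.6797 ≈ 0.1043

0.1043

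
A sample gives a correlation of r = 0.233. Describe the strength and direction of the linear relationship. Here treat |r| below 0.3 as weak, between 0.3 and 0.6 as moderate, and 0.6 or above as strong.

r = 0.233 > 0 so the relationship is positive.
|r| = 0.233, which falls in the weak range.

weak positive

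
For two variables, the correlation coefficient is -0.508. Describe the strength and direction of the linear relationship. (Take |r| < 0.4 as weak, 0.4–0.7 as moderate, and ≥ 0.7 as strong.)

r = -0.508 < 0 so the relationship is negative.
|r| = 0.508, which falls in the moderate range.

moderate negative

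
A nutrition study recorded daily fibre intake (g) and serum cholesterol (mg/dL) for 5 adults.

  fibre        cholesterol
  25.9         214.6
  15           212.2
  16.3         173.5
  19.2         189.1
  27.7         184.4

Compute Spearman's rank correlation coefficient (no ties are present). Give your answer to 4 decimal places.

Rank fibre: 4, 1, 2, 3, 5
Rank cholesterol: 5, 4, 1, 3, 2
d = rank(fibre) − rank(cholesterol): -1, -3, 1, 0, 3; Σd² = 20
ρ = 1 − 6Σd² / [n(n²−1)] = 1 − 6×20 / (5×24) = 1 − 120/120 ≈ 0.0000

0.0000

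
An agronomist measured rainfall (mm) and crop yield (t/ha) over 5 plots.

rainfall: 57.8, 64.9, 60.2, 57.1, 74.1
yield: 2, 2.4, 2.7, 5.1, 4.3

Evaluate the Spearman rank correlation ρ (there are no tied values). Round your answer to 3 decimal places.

-0.100

Rank rainfall: 2, 4, 3, 1, 5
Rank yield: 1, 2, 3, 5, 4
d = rank(rainfall) − rank(yield): 1, 2, 0, -4, 1; Σd² = 22
ρ = 1 − 6Σd² / [n(n²−1)] = 1 − 6×22 / (5×24) = 1 − 132/120 ≈ -0.100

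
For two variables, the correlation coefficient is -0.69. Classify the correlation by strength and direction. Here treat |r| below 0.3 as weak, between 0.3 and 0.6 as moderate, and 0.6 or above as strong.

r = -0.69 < 0 so the relationship is negative.
|r| = 0.69, which falls in the strong range.

strong negative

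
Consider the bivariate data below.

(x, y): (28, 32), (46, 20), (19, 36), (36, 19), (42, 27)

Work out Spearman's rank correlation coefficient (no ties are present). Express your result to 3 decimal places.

-0.700

Rank x: 2, 5, 1, 3, 4
Rank y: 4, 2, 5, 1, 3
d = rank(x) − rank(y): -2, 3, -4, 2, 1; Σd² = 34
ρ = 1 − 6Σd² / [n(n²−1)] = 1 − 6×34 / (5×24) = 1 − 204/120 ≈ -0.700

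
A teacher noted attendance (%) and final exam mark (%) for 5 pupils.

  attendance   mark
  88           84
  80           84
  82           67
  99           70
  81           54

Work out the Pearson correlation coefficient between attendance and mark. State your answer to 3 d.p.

n = 5, Σx = 430, Σy = 359, Σx² = 37230, Σy² = 26417, Σxy = 30910
nΣxy − ΣxΣy = 154550 − 154370 = 180
nΣx² − (Σx)² = 186150 − 184900 = 1250; nΣy² − (Σy)² = 132085 − 128881 = 3204
r = 180 / √(1250 × 3204) = 180 / 2001.2496 ≈ 0.090

0.090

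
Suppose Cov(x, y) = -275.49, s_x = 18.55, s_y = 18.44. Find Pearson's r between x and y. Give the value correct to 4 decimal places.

-0.8054

r = Cov(x,y) / (s_x · s_y) = -275.49 / (18.55 × 18.44)
  = -275.49 / 342.0620 ≈ -0.8054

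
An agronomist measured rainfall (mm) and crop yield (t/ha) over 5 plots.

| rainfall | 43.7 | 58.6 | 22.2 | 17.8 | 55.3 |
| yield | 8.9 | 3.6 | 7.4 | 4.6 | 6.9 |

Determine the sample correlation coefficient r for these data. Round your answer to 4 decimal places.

n = 5, Σx = 197.6, Σy = 31.4, Σx² = 9211.42, Σy² = 215.7, Σxy = 1227.62
nΣxy − ΣxΣy = 6138.1 − 6204.64 = -66.54
nΣx² − (Σx)² = 46057.1 − 39045.76 = 7011.34; nΣy² − (Σy)² = 1078.5 − 985.96 = 92.54
r = -66.54 / √(7011.34 × 92.54) = -66.54 / 805.4995 ≈ -0.0826

-0.0826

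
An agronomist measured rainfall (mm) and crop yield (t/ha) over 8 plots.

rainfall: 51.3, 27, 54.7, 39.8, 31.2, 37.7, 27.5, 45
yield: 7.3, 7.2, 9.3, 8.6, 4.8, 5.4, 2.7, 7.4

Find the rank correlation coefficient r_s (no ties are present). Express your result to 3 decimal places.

Rank rainfall: 7, 1, 8, 5, 3, 4, 2, 6
Rank yield: 5, 4, 8, 7, 2, 3, 1, 6
d = rank(rainfall) − rank(yield): 2, -3, 0, -2, 1, 1, 1, 0; Σd² = 20
ρ = 1 − 6Σd² / [n(n²−1)] = 1 − 6×20 / (8×63) = 1 − 120/504 ≈ 0.762

0.762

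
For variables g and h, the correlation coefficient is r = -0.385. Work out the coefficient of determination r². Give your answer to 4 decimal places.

r² = (-0.385)² = 0.1482

0.1482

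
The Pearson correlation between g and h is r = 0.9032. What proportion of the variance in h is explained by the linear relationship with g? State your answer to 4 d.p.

0.8158

r² = (0.9032)² = 0.8158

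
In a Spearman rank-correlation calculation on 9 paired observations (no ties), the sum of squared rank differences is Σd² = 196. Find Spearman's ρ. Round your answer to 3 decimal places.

-0.633

ρ = 1 − 6Σd² / [n(n²−1)] = 1 − 6×196 / (9×80)
  = 1 − 1176/720 = 1 − 1.6333 ≈ -0.633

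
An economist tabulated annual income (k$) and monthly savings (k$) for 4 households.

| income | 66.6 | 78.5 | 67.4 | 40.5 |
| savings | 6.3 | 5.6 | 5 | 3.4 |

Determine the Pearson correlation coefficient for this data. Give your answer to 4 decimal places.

0.8350

n = 4, Σx = 253, Σy = 20.3, Σx² = 16780.82, Σy² = 107.61, Σxy = 1333.88
nΣxy − ΣxΣy = 5335.52 − 5135.9 = 199.62
nΣx² − (Σx)² = 67123.28 − 64009 = 3114.28; nΣy² − (Σy)² = 430.44 − 412.09 = 18.35
r = 199.62 / √(3114.28 × 18.35) = 199.62 / 239.0545 ≈ 0.8350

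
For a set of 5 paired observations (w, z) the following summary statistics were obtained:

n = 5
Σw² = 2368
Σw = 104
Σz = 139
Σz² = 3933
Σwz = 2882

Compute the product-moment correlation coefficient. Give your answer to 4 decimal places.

r = (nΣwz − ΣwΣz) / √[(nΣw² − (Σw)²)(nΣz² − (Σz)²)]
Numerator: 5×2882 − 104×139 = -46
Denominator: √[(11840 − 10816)(19665 − 19321)] = √[1024 × 344] = 593.5116
r = -46 / 593.5116 ≈ -0.0775

-0.0775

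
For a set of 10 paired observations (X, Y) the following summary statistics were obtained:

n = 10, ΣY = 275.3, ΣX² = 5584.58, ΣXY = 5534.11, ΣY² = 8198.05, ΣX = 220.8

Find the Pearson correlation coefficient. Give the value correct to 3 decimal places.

-0.822

r = (nΣXY − ΣXΣY) / √[(nΣX² − (ΣX)²)(nΣY² − (ΣY)²)]
Numerator: 10×5534.11 − 220.8×275.3 = -5445.14
Denominator: √[(55845.8 − 48752.64)(81980.5 − 75790.09)] = √[7093.16 × 6190.41] = 6626.4296
r = -5445.14 / 6626.4296 ≈ -0.822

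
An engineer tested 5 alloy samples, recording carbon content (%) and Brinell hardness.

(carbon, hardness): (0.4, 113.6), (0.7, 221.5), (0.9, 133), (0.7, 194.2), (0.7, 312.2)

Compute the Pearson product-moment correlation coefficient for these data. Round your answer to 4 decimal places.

0.2127

n = 5, Σx = 3.4, Σy = 974.5, Σx² = 2.44, Σy² = 214838.69, Σxy = 674.67
nΣxy − ΣxΣy = 3373.35 − 3313.3 = 60.05
nΣx² − (Σx)² = 12.2 − 11.56 = 0.64; nΣy² − (Σy)² = 1074193.45 − 949650.25 = 124543.2
r = 60.05 / √(0.64 × 124543.2) = 60.05 / 282.3254 ≈ 0.2127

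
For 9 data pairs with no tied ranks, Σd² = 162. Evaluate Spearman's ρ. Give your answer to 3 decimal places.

ρ = 1 − 6Σd² / [n(n²−1)] = 1 − 6×162 / (9×80)
  = 1 − 972/720 = 1 − 1.3500 ≈ -0.350

-0.350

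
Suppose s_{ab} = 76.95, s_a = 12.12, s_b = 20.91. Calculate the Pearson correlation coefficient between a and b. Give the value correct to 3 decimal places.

0.304

r = Cov(a,b) / (s_a · s_b) = 76.95 / (12.12 × 20.91)
  = 76.95 / 253.4292 ≈ 0.304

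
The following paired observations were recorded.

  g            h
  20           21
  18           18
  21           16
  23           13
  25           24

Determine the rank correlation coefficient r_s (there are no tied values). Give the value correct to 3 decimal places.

Rank g: 2, 1, 3, 4, 5
Rank h: 4, 3, 2, 1, 5
d = rank(g) − rank(h): -2, -2, 1, 3, 0; Σd² = 18
ρ = 1 − 6Σd² / [n(n²−1)] = 1 − 6×18 / (5×24) = 1 − 108/120 ≈ 0.100

0.100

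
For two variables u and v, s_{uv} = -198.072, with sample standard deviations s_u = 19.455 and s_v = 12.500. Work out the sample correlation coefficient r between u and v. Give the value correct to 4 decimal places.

r = Cov(u,v) / (s_u · s_v) = -198.072 / (19.455 × 12.500)
  = -198.072 / 243.1875 ≈ -0.8145

-0.8145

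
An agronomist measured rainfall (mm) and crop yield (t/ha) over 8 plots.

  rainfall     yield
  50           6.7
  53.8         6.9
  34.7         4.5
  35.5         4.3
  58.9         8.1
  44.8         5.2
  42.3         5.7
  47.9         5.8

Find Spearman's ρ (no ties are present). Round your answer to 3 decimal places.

0.952

Rank rainfall: 6, 7, 1, 2, 8, 4, 3, 5
Rank yield: 6, 7, 2, 1, 8, 3, 4, 5
d = rank(rainfall) − rank(yield): 0, 0, -1, 1, 0, 1, -1, 0; Σd² = 4
ρ = 1 − 6Σd² / [n(n²−1)] = 1 − 6×4 / (8×63) = 1 − 24/504 ≈ 0.952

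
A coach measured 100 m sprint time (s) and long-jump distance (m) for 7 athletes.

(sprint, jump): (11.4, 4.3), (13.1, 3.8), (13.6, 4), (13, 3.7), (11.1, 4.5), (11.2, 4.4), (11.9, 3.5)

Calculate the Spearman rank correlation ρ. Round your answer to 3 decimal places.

Rank sprint: 3, 6, 7, 5, 1, 2, 4
Rank jump: 5, 3, 4, 2, 7, 6, 1
d = rank(sprint) − rank(jump): -2, 3, 3, 3, -6, -4, 3; Σd² = 92
ρ = 1 − 6Σd² / [n(n²−1)] = 1 − 6×92 / (7×48) = 1 − 552/336 ≈ -0.643

-0.643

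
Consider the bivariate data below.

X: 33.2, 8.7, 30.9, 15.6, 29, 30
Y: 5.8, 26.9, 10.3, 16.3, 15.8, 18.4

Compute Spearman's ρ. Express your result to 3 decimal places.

Rank X: 6, 1, 5, 2, 3, 4
Rank Y: 1, 6, 2, 4, 3, 5
d = rank(X) − rank(Y): 5, -5, 3, -2, 0, -1; Σd² = 64
ρ = 1 − 6Σd² / [n(n²−1)] = 1 − 6×64 / (6×35) = 1 − 384/210 ≈ -0.829

-0.829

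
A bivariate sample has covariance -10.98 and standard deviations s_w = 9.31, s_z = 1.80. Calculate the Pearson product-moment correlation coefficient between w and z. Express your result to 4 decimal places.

r = Cov(w,z) / (s_w · s_z) = -10.98 / (9.31 × 1.80)
  = -10.98 / 16.7580 ≈ -0.6552

-0.6552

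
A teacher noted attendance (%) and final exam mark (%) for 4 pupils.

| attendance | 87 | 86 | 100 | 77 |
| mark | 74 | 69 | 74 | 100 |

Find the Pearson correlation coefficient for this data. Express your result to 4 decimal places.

-0.6660

n = 4, Σx = 350, Σy = 317, Σx² = 30894, Σy² = 25713, Σxy = 27472
nΣxy − ΣxΣy = 109888 − 110950 = -1062
nΣx² − (Σx)² = 123576 − 122500 = 1076; nΣy² − (Σy)² = 102852 − 100489 = 2363
r = -1062 / √(1076 × 2363) = -1062 / 1594.5495 ≈ -0.6660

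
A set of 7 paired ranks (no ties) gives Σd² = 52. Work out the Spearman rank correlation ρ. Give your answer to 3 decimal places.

0.071

ρ = 1 − 6Σd² / [n(n²−1)] = 1 − 6×52 / (7×48)
  = 1 − 312/336 = 1 − 0.9286 ≈ 0.071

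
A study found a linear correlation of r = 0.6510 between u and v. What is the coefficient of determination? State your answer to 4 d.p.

r² = (0.6510)² = 0.4238

0.4238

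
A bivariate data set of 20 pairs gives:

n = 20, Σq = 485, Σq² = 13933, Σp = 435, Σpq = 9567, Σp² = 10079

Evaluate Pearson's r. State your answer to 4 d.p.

r = (nΣpq − ΣpΣq) / √[(nΣp² − (Σp)²)(nΣq² − (Σq)²)]
Numerator: 20×9567 − 435×485 = -19635
Denominator: √[(201580 − 189225)(278660 − 235225)] = √[12355 × 43435] = 23165.4792
r = -19635 / 23165.4792 ≈ -0.8476

-0.8476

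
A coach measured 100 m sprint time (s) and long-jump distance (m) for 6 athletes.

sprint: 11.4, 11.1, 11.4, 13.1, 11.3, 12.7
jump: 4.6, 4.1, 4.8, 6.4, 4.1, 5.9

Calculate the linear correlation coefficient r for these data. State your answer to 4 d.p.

0.9791

n = 6, Σx = 71, Σy = 29.9, Σx² = 843.72, Σy² = 153.59, Σxy = 357.77
nΣxy − ΣxΣy = 2146.62 − 2122.9 = 23.72
nΣx² − (Σx)² = 5062.32 − 5041 = 21.32; nΣy² − (Σy)² = 921.54 − 894.01 = 27.53
r = 23.72 / √(21.32 × 27.53) = 23.72 / 24.2268 ≈ 0.9791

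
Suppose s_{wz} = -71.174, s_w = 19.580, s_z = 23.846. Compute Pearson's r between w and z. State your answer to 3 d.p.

r = Cov(w,z) / (s_w · s_z) = -71.174 / (19.580 × 23.846)
  = -71.174 / 466.9047 ≈ -0.152

-0.152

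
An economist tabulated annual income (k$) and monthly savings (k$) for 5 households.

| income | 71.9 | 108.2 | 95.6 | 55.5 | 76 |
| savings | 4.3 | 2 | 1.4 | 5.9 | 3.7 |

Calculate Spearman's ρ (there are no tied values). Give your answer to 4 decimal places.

-0.9000

Rank income: 2, 5, 4, 1, 3
Rank savings: 4, 2, 1, 5, 3
d = rank(income) − rank(savings): -2, 3, 3, -4, 0; Σd² = 38
ρ = 1 − 6Σd² / [n(n²−1)] = 1 − 6×38 / (5×24) = 1 − 228/120 ≈ -0.9000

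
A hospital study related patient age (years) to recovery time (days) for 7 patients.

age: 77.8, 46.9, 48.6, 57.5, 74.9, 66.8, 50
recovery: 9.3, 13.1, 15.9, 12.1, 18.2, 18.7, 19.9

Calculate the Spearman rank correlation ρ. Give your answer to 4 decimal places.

-0.1786

Rank age: 7, 1, 2, 4, 6, 5, 3
Rank recovery: 1, 3, 4, 2, 5, 6, 7
d = rank(age) − rank(recovery): 6, -2, -2, 2, 1, -1, -4; Σd² = 66
ρ = 1 − 6Σd² / [n(n²−1)] = 1 − 6×66 / (7×48) = 1 − 396/336 ≈ -0.1786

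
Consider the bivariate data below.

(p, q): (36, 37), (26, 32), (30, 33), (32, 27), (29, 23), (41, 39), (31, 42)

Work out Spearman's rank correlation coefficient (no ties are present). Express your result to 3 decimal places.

Rank p: 6, 1, 3, 5, 2, 7, 4
Rank q: 5, 3, 4, 2, 1, 6, 7
d = rank(p) − rank(q): 1, -2, -1, 3, 1, 1, -3; Σd² = 26
ρ = 1 − 6Σd² / [n(n²−1)] = 1 − 6×26 / (7×48) = 1 − 156/336 ≈ 0.536

0.536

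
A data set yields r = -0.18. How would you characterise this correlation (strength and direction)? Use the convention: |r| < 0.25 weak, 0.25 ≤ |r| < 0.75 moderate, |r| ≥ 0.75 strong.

weak negative

r = -0.18 < 0 so the relationship is negative.
|r| = 0.18, which falls in the weak range.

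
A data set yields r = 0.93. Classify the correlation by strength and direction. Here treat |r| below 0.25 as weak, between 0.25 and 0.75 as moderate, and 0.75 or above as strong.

strong positive

r = 0.93 > 0 so the relationship is positive.
|r| = 0.93, which falls in the strong range.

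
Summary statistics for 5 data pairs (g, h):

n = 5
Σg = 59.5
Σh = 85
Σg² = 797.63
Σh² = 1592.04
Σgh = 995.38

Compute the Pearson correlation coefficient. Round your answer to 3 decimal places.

r = (nΣgh − ΣgΣh) / √[(nΣg² − (Σg)²)(nΣh² − (Σh)²)]
Numerator: 5×995.38 − 59.5×85 = -80.6
Denominator: √[(3988.15 − 3540.25)(7960.2 − 7225)] = √[447.9 × 735.2] = 573.8433
r = -80.6 / 573.8433 ≈ -0.140

-0.140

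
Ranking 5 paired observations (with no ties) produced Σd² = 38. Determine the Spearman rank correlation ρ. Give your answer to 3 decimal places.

-0.900

ρ = 1 − 6Σd² / [n(n²−1)] = 1 − 6×38 / (5×24)
  = 1 − 228/120 = 1 − 1.9000 ≈ -0.900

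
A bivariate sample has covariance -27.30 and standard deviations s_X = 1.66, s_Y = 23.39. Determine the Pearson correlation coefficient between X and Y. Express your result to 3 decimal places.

-0.703

r = Cov(X,Y) / (s_X · s_Y) = -27.30 / (1.66 × 23.39)
  = -27.30 / 38.8274 ≈ -0.703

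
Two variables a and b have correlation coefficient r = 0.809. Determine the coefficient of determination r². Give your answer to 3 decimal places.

0.654

r² = (0.809)² = 0.654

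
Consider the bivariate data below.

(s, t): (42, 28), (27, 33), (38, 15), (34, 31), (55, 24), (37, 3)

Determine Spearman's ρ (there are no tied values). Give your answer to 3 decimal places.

Rank s: 5, 1, 4, 2, 6, 3
Rank t: 4, 6, 2, 5, 3, 1
d = rank(s) − rank(t): 1, -5, 2, -3, 3, 2; Σd² = 52
ρ = 1 − 6Σd² / [n(n²−1)] = 1 − 6×52 / (6×35) = 1 − 312/210 ≈ -0.486

-0.486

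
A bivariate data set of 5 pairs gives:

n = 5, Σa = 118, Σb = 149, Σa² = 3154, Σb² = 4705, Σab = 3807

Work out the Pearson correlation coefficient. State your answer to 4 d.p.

0.9294

r = (nΣab − ΣaΣb) / √[(nΣa² − (Σa)²)(nΣb² − (Σb)²)]
Numerator: 5×3807 − 118×149 = 1453
Denominator: √[(15770 − 13924)(23525 − 22201)] = √[1846 × 1324] = 1563.3630
r = 1453 / 1563.3630 ≈ 0.9294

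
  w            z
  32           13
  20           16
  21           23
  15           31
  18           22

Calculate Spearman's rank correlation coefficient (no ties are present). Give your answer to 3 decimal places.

Rank w: 5, 3, 4, 1, 2
Rank z: 1, 2, 4, 5, 3
d = rank(w) − rank(z): 4, 1, 0, -4, -1; Σd² = 34
ρ = 1 − 6Σd² / [n(n²−1)] = 1 − 6×34 / (5×24) = 1 − 204/120 ≈ -0.700

-0.700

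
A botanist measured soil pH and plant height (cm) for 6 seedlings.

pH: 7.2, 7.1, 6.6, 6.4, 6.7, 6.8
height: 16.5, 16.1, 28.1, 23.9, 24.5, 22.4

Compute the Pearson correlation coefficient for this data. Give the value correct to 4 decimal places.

n = 6, Σx = 40.8, Σy = 131.5, Σx² = 277.9, Σy² = 2994.29, Σxy = 888
nΣxy − ΣxΣy = 5328 − 5365.2 = -37.2
nΣx² − (Σx)² = 1667.4 − 1664.64 = 2.76; nΣy² − (Σy)² = 17965.74 − 17292.25 = 673.49
r = -37.2 / √(2.76 × 673.49) = -37.2 / 43.1142 ≈ -0.8628

-0.8628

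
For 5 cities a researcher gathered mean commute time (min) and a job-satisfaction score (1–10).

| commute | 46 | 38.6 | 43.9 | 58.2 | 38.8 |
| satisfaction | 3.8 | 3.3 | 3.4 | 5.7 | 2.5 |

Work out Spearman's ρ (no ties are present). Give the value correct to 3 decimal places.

0.900

Rank commute: 4, 1, 3, 5, 2
Rank satisfaction: 4, 2, 3, 5, 1
d = rank(commute) − rank(satisfaction): 0, -1, 0, 0, 1; Σd² = 2
ρ = 1 − 6Σd² / [n(n²−1)] = 1 − 6×2 / (5×24) = 1 − 12/120 ≈ 0.900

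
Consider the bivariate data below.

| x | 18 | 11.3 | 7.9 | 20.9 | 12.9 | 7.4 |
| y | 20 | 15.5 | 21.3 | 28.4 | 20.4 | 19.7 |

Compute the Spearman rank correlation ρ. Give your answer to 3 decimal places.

0.486

Rank x: 5, 3, 2, 6, 4, 1
Rank y: 3, 1, 5, 6, 4, 2
d = rank(x) − rank(y): 2, 2, -3, 0, 0, -1; Σd² = 18
ρ = 1 − 6Σd² / [n(n²−1)] = 1 − 6×18 / (6×35) = 1 − 108/210 ≈ 0.486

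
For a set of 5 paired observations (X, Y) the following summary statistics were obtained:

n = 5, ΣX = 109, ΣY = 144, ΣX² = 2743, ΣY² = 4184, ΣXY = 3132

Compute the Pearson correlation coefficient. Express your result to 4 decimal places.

r = (nΣXY − ΣXΣY) / √[(nΣX² − (ΣX)²)(nΣY² − (ΣY)²)]
Numerator: 5×3132 − 109×144 = -36
Denominator: √[(13715 − 11881)(20920 − 20736)] = √[1834 × 184] = 580.9096
r = -36 / 580.9096 ≈ -0.0620

-0.0620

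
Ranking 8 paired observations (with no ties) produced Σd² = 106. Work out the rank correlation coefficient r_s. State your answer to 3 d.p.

-0.262

ρ = 1 − 6Σd² / [n(n²−1)] = 1 − 6×106 / (8×63)
  = 1 − 636/504 = 1 − 1.2619 ≈ -0.262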